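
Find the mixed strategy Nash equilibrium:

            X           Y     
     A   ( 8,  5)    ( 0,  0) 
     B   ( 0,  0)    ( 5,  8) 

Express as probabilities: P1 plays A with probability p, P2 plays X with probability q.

p = 0.6154, q = 0.3846

Work:
Find probabilities that make opponent indifferent:
P2 chooses q to make P1 indifferent between A and B
P1 chooses p to make P2 indifferent between X and Y
Mixed NE: P1 plays (A: 0.6154, B: 0.3846), P2 plays (X: 0.3846, Y: 0.6154)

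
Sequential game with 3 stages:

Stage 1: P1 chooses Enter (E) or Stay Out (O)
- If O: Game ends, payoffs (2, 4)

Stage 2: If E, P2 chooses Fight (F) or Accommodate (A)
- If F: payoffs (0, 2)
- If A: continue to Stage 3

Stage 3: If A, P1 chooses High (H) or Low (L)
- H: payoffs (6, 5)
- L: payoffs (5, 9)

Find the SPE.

SPE: (E, A, H); Outcome (6, 5)

Work:
Stage 3: P1 chooses H (6 vs 5)
Stage 2: P2: F->2, A->5 (anticipating H). Choose A
Stage 1: P1: O->2, E->6 (anticipating A, H). Choose E
SPE path: E -> A -> H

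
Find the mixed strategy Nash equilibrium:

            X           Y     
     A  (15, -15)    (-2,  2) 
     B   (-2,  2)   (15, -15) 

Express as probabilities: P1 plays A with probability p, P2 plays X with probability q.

p = 0.5, q = 0.5

Work:
Find probabilities that make opponent indifferent:
P2 chooses q to make P1 indifferent between A and B
P1 chooses p to make P2 indifferent between X and Y
Mixed NE: P1 plays (A: 0.5, B: 0.5), P2 plays (X: 0.5, Y: 0.5)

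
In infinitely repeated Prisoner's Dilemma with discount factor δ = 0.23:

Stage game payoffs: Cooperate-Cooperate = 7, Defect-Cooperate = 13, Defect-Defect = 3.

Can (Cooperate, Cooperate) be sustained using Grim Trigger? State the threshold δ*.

δ* = 0.6; since δ = 0.23 < 0.6, cooperation cannot be sustained

Work:
For Grim Trigger:
Cooperate forever: 7/(1-δ)
Defect then punished: 13 + 3·δ/(1-δ)
Need: 7/(1-δ) ≥ 13 + 3·δ/(1-δ)
Solving: δ ≥ (T-R)/(T-P) = (13-7)/(13-3) = 0.6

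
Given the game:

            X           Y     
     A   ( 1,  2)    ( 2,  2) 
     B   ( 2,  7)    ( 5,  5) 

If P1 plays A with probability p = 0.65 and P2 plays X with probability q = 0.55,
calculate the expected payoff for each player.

E[P1] = 2.115, E[P2] = 3.435

Work:
E[P1] = p·q·π₁(A,X) + p·(1-q)·π₁(A,Y) + (1-p)·q·π₁(B,X) + (1-p)·(1-q)·π₁(B,Y)
= 0.65·0.55·1 + 0.65·0.45·2 + 0.35·0.55·2 + 0.35·0.45·5
= 2.115

E[P2] = 3.435 (similar calculation)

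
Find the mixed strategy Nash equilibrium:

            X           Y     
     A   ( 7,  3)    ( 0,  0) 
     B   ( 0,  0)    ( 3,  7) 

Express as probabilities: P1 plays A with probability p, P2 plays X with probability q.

p = 0.7, q = 0.3

Work:
Find probabilities that make opponent indifferent:
P2 chooses q to make P1 indifferent between A and B
P1 chooses p to make P2 indifferent between X and Y
Mixed NE: P1 plays (A: 0.7, B: 0.3), P2 plays (X: 0.3, Y: 0.7)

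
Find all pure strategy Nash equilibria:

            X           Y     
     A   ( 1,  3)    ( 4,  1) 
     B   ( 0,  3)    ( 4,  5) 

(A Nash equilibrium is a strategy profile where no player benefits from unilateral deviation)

Nash equilibrium: (A, X), (B, Y)

Work:
Best responses:
  P1 vs X: payoffs [1, 0] → best response A (payoff 1)
  P1 vs Y: payoffs [4, 4] → best response A/B (payoff 4)
  P2 vs A: payoffs [3, 1] → best response X (payoff 3)
  P2 vs B: payoffs [3, 5] → best response Y (payoff 5)
Mutual best responses: (A,X), (B,Y) → Nash equilibria.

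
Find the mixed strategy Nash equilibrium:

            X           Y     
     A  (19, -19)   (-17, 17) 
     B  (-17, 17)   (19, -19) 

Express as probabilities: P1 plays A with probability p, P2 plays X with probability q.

p = 0.5, q = 0.5

Work:
Find probabilities that make opponent indifferent:
P2 chooses q to make P1 indifferent between A and B
P1 chooses p to make P2 indifferent between X and Y
Mixed NE: P1 plays (A: 0.5, B: 0.5), P2 plays (X: 0.5, Y: 0.5)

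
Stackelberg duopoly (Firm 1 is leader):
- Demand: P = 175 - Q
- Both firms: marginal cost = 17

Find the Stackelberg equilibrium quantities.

q₁* (leader) = 79.0, q₂* (follower) = 39.5

Work:
Follower's reaction: q₂ = (a - c - q₁)/2
Leader substitutes: π₁ = q₁·(a - q₁ - (a-c-q₁)/2 - c)
FOC: q₁* = (175 - 17)/2 = 79.00
Then: q₂* = (175 - 17 - 79.0)/2 = 39.50
Leader has first-mover advantage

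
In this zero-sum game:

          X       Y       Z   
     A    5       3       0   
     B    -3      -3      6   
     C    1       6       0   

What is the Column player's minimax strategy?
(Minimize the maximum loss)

Column should play X, value = 5

Work:
Column player minimizes Row's maximum payoff:
Column X: max payoff to Row = 5
Column Y: max payoff to Row = 6
Column Z: max payoff to Row = 6
Minimum is 5, achieved by column X.
Minimax strategy: X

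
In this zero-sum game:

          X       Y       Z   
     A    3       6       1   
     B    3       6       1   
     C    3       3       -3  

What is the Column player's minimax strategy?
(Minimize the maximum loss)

Column should play Z, value = 1

Work:
Column player minimizes Row's maximum payoff:
Column X: max payoff to Row = 3
Column Y: max payoff to Row = 6
Column Z: max payoff to Row = 1
Minimum is 1, achieved by column Z.
Minimax strategy: Z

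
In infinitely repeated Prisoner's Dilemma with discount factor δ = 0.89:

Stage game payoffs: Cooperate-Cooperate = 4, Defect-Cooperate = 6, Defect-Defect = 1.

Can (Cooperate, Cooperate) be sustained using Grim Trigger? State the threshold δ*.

δ* = 0.4; since δ = 0.89 ≥ 0.4, cooperation can be sustained

Work:
For Grim Trigger:
Cooperate forever: 4/(1-δ)
Defect then punished: 6 + 1·δ/(1-δ)
Need: 4/(1-δ) ≥ 6 + 1·δ/(1-δ)
Solving: δ ≥ (T-R)/(T-P) = (6-4)/(6-1) = 0.4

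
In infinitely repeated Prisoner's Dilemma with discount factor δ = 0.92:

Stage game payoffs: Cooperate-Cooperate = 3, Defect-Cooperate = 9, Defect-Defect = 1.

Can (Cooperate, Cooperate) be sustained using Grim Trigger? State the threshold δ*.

δ* = 0.75; since δ = 0.92 ≥ 0.75, cooperation can be sustained

Work:
For Grim Trigger:
Cooperate forever: 3/(1-δ)
Defect then punished: 9 + 1·δ/(1-δ)
Need: 3/(1-δ) ≥ 9 + 1·δ/(1-δ)
Solving: δ ≥ (T-R)/(T-P) = (9-3)/(9-1) = 0.75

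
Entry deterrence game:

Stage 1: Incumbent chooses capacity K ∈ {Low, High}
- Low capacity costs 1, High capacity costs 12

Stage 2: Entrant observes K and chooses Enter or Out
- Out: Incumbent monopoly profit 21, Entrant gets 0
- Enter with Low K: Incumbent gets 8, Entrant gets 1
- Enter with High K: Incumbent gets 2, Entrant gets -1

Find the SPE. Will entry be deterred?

SPE: (High, Enter|Low, Out|High); Entry deterred. Incumbent net profit = 9

Work:
After Low K: Entrant enters (1 > 0)
After High K: Entrant stays out (-1 < 0)
Incumbent: Low → 8−1=7, High → 21−12=9
Incumbent chooses High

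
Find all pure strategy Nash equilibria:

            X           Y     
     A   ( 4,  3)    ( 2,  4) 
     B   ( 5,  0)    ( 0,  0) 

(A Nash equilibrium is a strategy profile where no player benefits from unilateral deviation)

Nash equilibrium: (A, Y), (B, X)

Work:
Best responses:
  P1 vs X: payoffs [4, 5] → best response B (payoff 5)
  P1 vs Y: payoffs [2, 0] → best response A (payoff 2)
  P2 vs A: payoffs [3, 4] → best response Y (payoff 4)
  P2 vs B: payoffs [0, 0] → best response X/Y (payoff 0)
Mutual best responses: (A,Y), (B,X) → Nash equilibria.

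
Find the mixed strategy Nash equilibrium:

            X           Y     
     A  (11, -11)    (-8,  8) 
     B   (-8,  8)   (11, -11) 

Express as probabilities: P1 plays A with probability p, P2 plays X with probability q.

p = 0.5, q = 0.5

Work:
Find probabilities that make opponent indifferent:
P2 chooses q to make P1 indifferent between A and B
P1 chooses p to make P2 indifferent between X and Y
Mixed NE: P1 plays (A: 0.5, B: 0.5), P2 plays (X: 0.5, Y: 0.5)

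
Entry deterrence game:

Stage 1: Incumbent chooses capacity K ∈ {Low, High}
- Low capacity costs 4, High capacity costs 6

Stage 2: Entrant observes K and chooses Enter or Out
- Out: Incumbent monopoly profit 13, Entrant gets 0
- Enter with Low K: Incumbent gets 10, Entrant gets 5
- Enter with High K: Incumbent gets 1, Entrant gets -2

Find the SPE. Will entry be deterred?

SPE: (High, Enter|Low, Out|High); Entry deterred. Incumbent net profit = 7

Work:
After Low K: Entrant enters (5 > 0)
After High K: Entrant stays out (-2 < 0)
Incumbent: Low → 10−4=6, High → 13−6=7
Incumbent chooses High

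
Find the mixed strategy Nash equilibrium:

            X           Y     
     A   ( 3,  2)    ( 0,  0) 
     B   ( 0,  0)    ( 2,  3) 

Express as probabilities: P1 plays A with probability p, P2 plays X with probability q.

p = 0.6, q = 0.4

Work:
Find probabilities that make opponent indifferent:
P2 chooses q to make P1 indifferent between A and B
P1 chooses p to make P2 indifferent between X and Y
Mixed NE: P1 plays (A: 0.6, B: 0.4), P2 plays (X: 0.4, Y: 0.6)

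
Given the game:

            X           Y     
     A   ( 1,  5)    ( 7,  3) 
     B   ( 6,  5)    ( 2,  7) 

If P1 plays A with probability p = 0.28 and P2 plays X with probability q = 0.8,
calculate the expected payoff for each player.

E[P1] = 4.36, E[P2] = 5.176

Work:
E[P1] = p·q·π₁(A,X) + p·(1-q)·π₁(A,Y) + (1-p)·q·π₁(B,X) + (1-p)·(1-q)·π₁(B,Y)
= 0.28·0.8·1 + 0.28·0.2·7 + 0.72·0.8·6 + 0.72·0.2·2
= 4.36

E[P2] = 5.176 (similar calculation)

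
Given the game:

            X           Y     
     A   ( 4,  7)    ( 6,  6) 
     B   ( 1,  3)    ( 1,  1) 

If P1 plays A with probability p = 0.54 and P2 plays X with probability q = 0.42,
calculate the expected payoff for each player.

E[P1] = 3.2464, E[P2] = 4.3132

Work:
E[P1] = p·q·π₁(A,X) + p·(1-q)·π₁(A,Y) + (1-p)·q·π₁(B,X) + (1-p)·(1-q)·π₁(B,Y)
= 0.54·0.42·4 + 0.54·0.58·6 + 0.46·0.42·1 + 0.46·0.58·1
= 3.2464

E[P2] = 4.3132 (similar calculation)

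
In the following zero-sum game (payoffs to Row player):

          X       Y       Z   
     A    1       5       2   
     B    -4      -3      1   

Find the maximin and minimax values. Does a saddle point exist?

Maximin = 1, Minimax = 1, Saddle: True

Work:
Row minimums: [1, -4] → maximin = 1
Column maximums: [1, 5, 2] → minimax = 1
Saddle point exists! Game value = 1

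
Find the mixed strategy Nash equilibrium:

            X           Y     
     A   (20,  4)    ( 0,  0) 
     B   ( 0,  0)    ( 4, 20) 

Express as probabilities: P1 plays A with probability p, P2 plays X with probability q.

p = 0.8333, q = 0.1667

Work:
Find probabilities that make opponent indifferent:
P2 chooses q to make P1 indifferent between A and B
P1 chooses p to make P2 indifferent between X and Y
Mixed NE: P1 plays (A: 0.8333, B: 0.1667), P2 plays (X: 0.1667, Y: 0.8333)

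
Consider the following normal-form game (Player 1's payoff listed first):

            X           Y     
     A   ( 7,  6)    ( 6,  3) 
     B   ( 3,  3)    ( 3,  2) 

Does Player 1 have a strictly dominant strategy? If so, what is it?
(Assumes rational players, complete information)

Yes, Player 1's strictly dominant strategy is A

Work:
A strategy strictly dominates another if it gives a strictly higher payoff against every opponent action. Compare each pair of P1's strategies column-by-column:
  A vs B: [7 vs 3, 6 vs 3] → A strictly dominates B
  B vs A: [3 vs 7, 3 vs 6] → B does not strictly dominate A (column X: 3 ≤ 7)
A strictly dominates every other strategy → strictly dominant.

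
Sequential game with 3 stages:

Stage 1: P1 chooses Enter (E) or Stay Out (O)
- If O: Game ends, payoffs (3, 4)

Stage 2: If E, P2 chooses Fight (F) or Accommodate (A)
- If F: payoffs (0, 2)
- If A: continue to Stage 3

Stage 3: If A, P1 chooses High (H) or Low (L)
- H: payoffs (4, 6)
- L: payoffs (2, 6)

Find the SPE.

SPE: (E, A, H); Outcome (4, 6)

Work:
Stage 3: P1 chooses H (4 vs 2)
Stage 2: P2: F->2, A->6 (anticipating H). Choose A
Stage 1: P1: O->3, E->4 (anticipating A, H). Choose E
SPE path: E -> A -> H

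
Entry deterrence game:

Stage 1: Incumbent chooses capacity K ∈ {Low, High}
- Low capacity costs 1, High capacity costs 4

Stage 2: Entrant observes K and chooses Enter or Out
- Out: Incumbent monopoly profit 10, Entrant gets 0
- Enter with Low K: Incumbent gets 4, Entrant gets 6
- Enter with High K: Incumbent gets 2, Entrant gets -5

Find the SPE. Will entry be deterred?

SPE: (High, Enter|Low, Out|High); Entry deterred. Incumbent net profit = 6

Work:
After Low K: Entrant enters (6 > 0)
After High K: Entrant stays out (-5 < 0)
Incumbent: Low → 4−1=3, High → 10−4=6
Incumbent chooses High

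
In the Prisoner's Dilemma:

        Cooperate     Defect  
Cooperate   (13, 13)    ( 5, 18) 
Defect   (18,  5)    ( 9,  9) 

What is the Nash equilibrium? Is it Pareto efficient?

(Defect, Defect) is NE; not Pareto efficient

Work:
Defect dominates Cooperate for both players:
If P2 cooperates: Defect (18) > Cooperate (13)
If P2 defects: Defect (9) > Cooperate (5)
NE: (Defect, Defect) with payoff (9, 9)
But (Cooperate, Cooperate) = (13, 13) Pareto dominates (9, 9)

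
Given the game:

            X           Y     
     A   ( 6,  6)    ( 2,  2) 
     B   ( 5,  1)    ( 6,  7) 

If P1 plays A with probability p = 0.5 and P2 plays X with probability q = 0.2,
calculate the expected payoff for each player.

E[P1] = 4.3, E[P2] = 4.3

Work:
E[P1] = p·q·π₁(A,X) + p·(1-q)·π₁(A,Y) + (1-p)·q·π₁(B,X) + (1-p)·(1-q)·π₁(B,Y)
= 0.5·0.2·6 + 0.5·0.8·2 + 0.5·0.2·5 + 0.5·0.8·6
= 4.3

E[P2] = 4.3 (similar calculation)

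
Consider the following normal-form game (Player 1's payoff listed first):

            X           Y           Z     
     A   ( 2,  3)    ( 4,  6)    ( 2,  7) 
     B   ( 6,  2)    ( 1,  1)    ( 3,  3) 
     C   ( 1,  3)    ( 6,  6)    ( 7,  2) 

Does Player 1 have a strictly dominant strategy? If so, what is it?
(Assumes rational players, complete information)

No strictly dominant strategy exists for Player 1

Work:
A strategy strictly dominates another if it gives a strictly higher payoff against every opponent action. Compare each pair of P1's strategies column-by-column:
  A vs B: [2 vs 6, 4 vs 1, 2 vs 3] → A does not strictly dominate B (column X: 2 ≤ 6)
  A vs C: [2 vs 1, 4 vs 6, 2 vs 7] → A does not strictly dominate C (column Y: 4 ≤ 6)
  B vs A: [6 vs 2, 1 vs 4, 3 vs 2] → B does not strictly dominate A (column Y: 1 ≤ 4)
  B vs C: [6 vs 1, 1 vs 6, 3 vs 7] → B does not strictly dominate C (column Y: 1 ≤ 6)
  C vs A: [1 vs 2, 6 vs 4, 7 vs 2] → C does not strictly dominate A (column X: 1 ≤ 2)
  C vs B: [1 vs 6, 6 vs 1, 7 vs 3] → C does not strictly dominate B (column X: 1 ≤ 6)
No single strategy strictly dominates all others → no strictly dominant strategy.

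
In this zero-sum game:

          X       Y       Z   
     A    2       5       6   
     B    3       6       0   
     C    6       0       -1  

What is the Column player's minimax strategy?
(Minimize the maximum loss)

Column should play X or Y or Z (all achieve the minimum), value = 6

Work:
Column player minimizes Row's maximum payoff:
Column X: max payoff to Row = 6
Column Y: max payoff to Row = 6
Column Z: max payoff to Row = 6
Minimum is 6, achieved by columns X, Y, Z (tied).
Each of X or Y or Z is a minimax strategy.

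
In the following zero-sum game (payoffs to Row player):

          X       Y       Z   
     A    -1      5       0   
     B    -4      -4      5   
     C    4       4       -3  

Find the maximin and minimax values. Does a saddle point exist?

Maximin = -1, Minimax = 4, Saddle: False

Work:
Row minimums: [-1, -4, -3] → maximin = -1
Column maximums: [4, 5, 5] → minimax = 4
No saddle point (maximin ≠ minimax). Mixed strategy needed.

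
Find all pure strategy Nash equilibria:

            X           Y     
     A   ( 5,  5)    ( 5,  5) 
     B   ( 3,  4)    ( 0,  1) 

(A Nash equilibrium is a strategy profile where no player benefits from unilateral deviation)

Nash equilibrium: (A, X), (A, Y)

Work:
Best responses:
  P1 vs X: payoffs [5, 3] → best response A (payoff 5)
  P1 vs Y: payoffs [5, 0] → best response A (payoff 5)
  P2 vs A: payoffs [5, 5] → best response X/Y (payoff 5)
  P2 vs B: payoffs [4, 1] → best response X (payoff 4)
Mutual best responses: (A,X), (A,Y) → Nash equilibria.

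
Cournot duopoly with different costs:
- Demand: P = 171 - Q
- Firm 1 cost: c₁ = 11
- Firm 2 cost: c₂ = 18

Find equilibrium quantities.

q₁* = 55.67, q₂* = 48.67

Work:
Reaction: q₁ = (171 - 11 - q₂)/2
Reaction: q₂ = (171 - 18 - q₁)/2
Solve simultaneously:
q₁* = (171 - 2×11 + 18)/3 = 55.67
q₂* = (171 - 2×18 + 11)/3 = 48.67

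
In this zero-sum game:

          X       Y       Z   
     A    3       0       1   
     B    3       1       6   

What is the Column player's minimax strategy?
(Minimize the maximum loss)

Column should play Y, value = 1

Work:
Column player minimizes Row's maximum payoff:
Column X: max payoff to Row = 3
Column Y: max payoff to Row = 1
Column Z: max payoff to Row = 6
Minimum is 1, achieved by column Y.
Minimax strategy: Y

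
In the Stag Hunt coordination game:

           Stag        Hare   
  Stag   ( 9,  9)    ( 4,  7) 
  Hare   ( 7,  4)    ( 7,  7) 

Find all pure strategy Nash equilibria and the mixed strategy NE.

Pure NE: (Stag, Stag) and (Hare, Hare); Mixed NE: p = 0.6, q = 0.6

Work:
Check pure NE:
(Stag, Stag): (9, 9) - no unilateral deviation beneficial
(Hare, Hare): (7, 7) - no unilateral deviation beneficial
Mixed NE: P1 plays Stag with p = 0.6, P2 plays Stag with q = 0.6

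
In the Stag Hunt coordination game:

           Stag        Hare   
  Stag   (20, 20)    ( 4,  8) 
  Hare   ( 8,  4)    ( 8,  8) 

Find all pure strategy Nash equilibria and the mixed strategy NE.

Pure NE: (Stag, Stag) and (Hare, Hare); Mixed NE: p = 0.25, q = 0.25

Work:
Check pure NE:
(Stag, Stag): (20, 20) - no unilateral deviation beneficial
(Hare, Hare): (8, 8) - no unilateral deviation beneficial
Mixed NE: P1 plays Stag with p = 0.25, P2 plays Stag with q = 0.25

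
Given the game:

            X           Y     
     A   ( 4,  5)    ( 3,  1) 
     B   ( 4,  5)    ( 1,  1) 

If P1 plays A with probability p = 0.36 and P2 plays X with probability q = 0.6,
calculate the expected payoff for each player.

E[P1] = 3.088, E[P2] = 3.4

Work:
E[P1] = p·q·π₁(A,X) + p·(1-q)·π₁(A,Y) + (1-p)·q·π₁(B,X) + (1-p)·(1-q)·π₁(B,Y)
= 0.36·0.6·4 + 0.36·0.4·3 + 0.64·0.6·4 + 0.64·0.4·1
= 3.088

E[P2] = 3.4 (similar calculation)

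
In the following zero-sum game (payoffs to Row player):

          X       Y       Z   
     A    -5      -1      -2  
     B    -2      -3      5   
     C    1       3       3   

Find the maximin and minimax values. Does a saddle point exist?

Maximin = 1, Minimax = 1, Saddle: True

Work:
Row minimums: [-5, -3, 1] → maximin = 1
Column maximums: [1, 3, 5] → minimax = 1
Saddle point exists! Game value = 1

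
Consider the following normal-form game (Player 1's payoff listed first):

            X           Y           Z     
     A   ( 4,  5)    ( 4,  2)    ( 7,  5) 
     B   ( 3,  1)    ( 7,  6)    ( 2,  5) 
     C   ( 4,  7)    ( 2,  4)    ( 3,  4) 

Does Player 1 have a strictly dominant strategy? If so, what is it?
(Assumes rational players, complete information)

No strictly dominant strategy exists for Player 1

Work:
A strategy strictly dominates another if it gives a strictly higher payoff against every opponent action. Compare each pair of P1's strategies column-by-column:
  A vs B: [4 vs 3, 4 vs 7, 7 vs 2] → A does not strictly dominate B (column Y: 4 ≤ 7)
  A vs C: [4 vs 4, 4 vs 2, 7 vs 3] → A does not strictly dominate C (column X: 4 ≤ 4)
  B vs A: [3 vs 4, 7 vs 4, 2 vs 7] → B does not strictly dominate A (column X: 3 ≤ 4)
  B vs C: [3 vs 4, 7 vs 2, 2 vs 3] → B does not strictly dominate C (column X: 3 ≤ 4)
  C vs A: [4 vs 4, 2 vs 4, 3 vs 7] → C does not strictly dominate A (column X: 4 ≤ 4)
  C vs B: [4 vs 3, 2 vs 7, 3 vs 2] → C does not strictly dominate B (column Y: 2 ≤ 7)
No single strategy strictly dominates all others → no strictly dominant strategy.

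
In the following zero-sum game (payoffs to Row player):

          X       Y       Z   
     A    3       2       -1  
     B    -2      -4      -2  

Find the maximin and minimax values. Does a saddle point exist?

Maximin = -1, Minimax = -1, Saddle: True

Work:
Row minimums: [-1, -4] → maximin = -1
Column maximums: [3, 2, -1] → minimax = -1
Saddle point exists! Game value = -1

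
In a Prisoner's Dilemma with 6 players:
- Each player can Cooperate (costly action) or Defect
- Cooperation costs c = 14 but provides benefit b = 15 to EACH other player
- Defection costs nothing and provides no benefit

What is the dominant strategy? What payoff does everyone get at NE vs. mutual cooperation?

Dominant: Defect; NE payoff = 0; Coop payoff = 61

Work:
Defect dominates (saves cost c = 14, benefit to others is external)
NE: All defect → everyone gets 0
If all cooperate: each receives (5)×15 - 14 = 61
Social dilemma: 61 > 0 but NE gives 0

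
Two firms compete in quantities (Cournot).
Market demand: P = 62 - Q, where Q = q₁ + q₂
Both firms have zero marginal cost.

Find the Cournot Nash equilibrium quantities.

q₁* = q₂* = 20.67; P* = 20.67

Work:
Profit: π_i = P·q_i = (a - q_i - q_j)·q_i
FOC: ∂π_i/∂q_i = a - 2q_i - q_j = 0
Reaction function: q_i = (62 - q_j)/2
Symmetry: q* = 62/3 = 20.67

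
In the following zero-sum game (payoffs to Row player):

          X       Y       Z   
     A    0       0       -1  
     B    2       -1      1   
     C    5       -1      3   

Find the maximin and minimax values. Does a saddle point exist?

Maximin = -1, Minimax = 0, Saddle: False

Work:
Row minimums: [-1, -1, -1] → maximin = -1
Column maximums: [5, 0, 3] → minimax = 0
No saddle point (maximin ≠ minimax). Mixed strategy needed.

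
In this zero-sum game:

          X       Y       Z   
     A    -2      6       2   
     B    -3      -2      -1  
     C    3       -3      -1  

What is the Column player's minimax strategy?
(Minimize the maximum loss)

Column should play Z, value = 2

Work:
Column player minimizes Row's maximum payoff:
Column X: max payoff to Row = 3
Column Y: max payoff to Row = 6
Column Z: max payoff to Row = 2
Minimum is 2, achieved by column Z.
Minimax strategy: Z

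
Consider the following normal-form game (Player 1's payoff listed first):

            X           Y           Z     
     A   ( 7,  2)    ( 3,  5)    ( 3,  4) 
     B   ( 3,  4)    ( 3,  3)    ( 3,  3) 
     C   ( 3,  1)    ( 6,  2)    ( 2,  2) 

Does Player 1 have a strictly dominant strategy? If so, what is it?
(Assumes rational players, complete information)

No strictly dominant strategy exists for Player 1

Work:
A strategy strictly dominates another if it gives a strictly higher payoff against every opponent action. Compare each pair of P1's strategies column-by-column:
  A vs B: [7 vs 3, 3 vs 3, 3 vs 3] → A does not strictly dominate B (column Y: 3 ≤ 3)
  A vs C: [7 vs 3, 3 vs 6, 3 vs 2] → A does not strictly dominate C (column Y: 3 ≤ 6)
  B vs A: [3 vs 7, 3 vs 3, 3 vs 3] → B does not strictly dominate A (column X: 3 ≤ 7)
  B vs C: [3 vs 3, 3 vs 6, 3 vs 2] → B does not strictly dominate C (column X: 3 ≤ 3)
  C vs A: [3 vs 7, 6 vs 3, 2 vs 3] → C does not strictly dominate A (column X: 3 ≤ 7)
  C vs B: [3 vs 3, 6 vs 3, 2 vs 3] → C does not strictly dominate B (column X: 3 ≤ 3)
No single strategy strictly dominates all others → no strictly dominant strategy.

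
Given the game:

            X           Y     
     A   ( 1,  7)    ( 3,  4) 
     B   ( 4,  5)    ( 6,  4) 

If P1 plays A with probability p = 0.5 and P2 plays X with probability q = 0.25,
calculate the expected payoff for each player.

E[P1] = 4.0, E[P2] = 4.5

Work:
E[P1] = p·q·π₁(A,X) + p·(1-q)·π₁(A,Y) + (1-p)·q·π₁(B,X) + (1-p)·(1-q)·π₁(B,Y)
= 0.5·0.25·1 + 0.5·0.75·3 + 0.5·0.25·4 + 0.5·0.75·6
= 4.0

E[P2] = 4.5 (similar calculation)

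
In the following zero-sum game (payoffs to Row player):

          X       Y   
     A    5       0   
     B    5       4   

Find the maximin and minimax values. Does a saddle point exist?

Maximin = 4, Minimax = 4, Saddle: True

Work:
Row minimums: [0, 4] → maximin = 4
Column maximums: [5, 4] → minimax = 4
Saddle point exists! Game value = 4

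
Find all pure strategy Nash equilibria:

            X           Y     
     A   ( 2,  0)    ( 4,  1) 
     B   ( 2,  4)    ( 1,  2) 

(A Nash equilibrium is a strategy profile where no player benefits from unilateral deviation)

Nash equilibrium: (A, Y), (B, X)

Work:
Best responses:
  P1 vs X: payoffs [2, 2] → best response A/B (payoff 2)
  P1 vs Y: payoffs [4, 1] → best response A (payoff 4)
  P2 vs A: payoffs [0, 1] → best response Y (payoff 1)
  P2 vs B: payoffs [4, 2] → best response X (payoff 4)
Mutual best responses: (A,Y), (B,X) → Nash equilibria.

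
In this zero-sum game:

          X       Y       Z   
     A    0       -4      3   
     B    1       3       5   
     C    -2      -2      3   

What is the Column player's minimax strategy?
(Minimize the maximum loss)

Column should play X, value = 1

Work:
Column player minimizes Row's maximum payoff:
Column X: max payoff to Row = 1
Column Y: max payoff to Row = 3
Column Z: max payoff to Row = 5
Minimum is 1, achieved by column X.
Minimax strategy: X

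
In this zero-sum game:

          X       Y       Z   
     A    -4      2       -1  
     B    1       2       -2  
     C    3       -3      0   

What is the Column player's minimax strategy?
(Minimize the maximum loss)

Column should play Z, value = 0

Work:
Column player minimizes Row's maximum payoff:
Column X: max payoff to Row = 3
Column Y: max payoff to Row = 2
Column Z: max payoff to Row = 0
Minimum is 0, achieved by column Z.
Minimax strategy: Z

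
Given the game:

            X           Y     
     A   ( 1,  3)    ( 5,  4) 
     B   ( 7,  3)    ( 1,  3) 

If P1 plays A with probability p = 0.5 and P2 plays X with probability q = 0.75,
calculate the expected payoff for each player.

E[P1] = 3.75, E[P2] = 3.125

Work:
E[P1] = p·q·π₁(A,X) + p·(1-q)·π₁(A,Y) + (1-p)·q·π₁(B,X) + (1-p)·(1-q)·π₁(B,Y)
= 0.5·0.75·1 + 0.5·0.25·5 + 0.5·0.75·7 + 0.5·0.25·1
= 3.75

E[P2] = 3.125 (similar calculation)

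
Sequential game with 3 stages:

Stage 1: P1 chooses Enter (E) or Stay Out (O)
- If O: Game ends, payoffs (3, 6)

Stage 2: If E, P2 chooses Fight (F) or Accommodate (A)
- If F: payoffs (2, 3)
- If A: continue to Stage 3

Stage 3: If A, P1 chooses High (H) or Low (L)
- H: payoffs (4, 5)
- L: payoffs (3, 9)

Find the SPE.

SPE: (E, A, H); Outcome (4, 5)

Work:
Stage 3: P1 chooses H (4 vs 3)
Stage 2: P2: F->3, A->5 (anticipating H). Choose A
Stage 1: P1: O->3, E->4 (anticipating A, H). Choose E
SPE path: E -> A -> H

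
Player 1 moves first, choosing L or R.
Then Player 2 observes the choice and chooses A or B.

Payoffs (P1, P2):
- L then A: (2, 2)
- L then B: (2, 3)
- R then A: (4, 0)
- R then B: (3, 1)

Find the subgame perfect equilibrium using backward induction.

P1 plays R, P2 plays B after L and B after R; Payoff (3, 1)

Work:
Backward induction:
After L: P2 chooses B → P1 gets 2
After R: P2 chooses B → P1 gets 3
P1 chooses R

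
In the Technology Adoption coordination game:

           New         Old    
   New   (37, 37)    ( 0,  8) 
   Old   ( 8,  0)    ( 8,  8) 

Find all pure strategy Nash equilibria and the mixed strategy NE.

Pure NE: (New, New) and (Old, Old); Mixed NE: p = 0.2162, q = 0.2162

Work:
Check pure NE:
(New, New): (37, 37) - no unilateral deviation beneficial
(Old, Old): (8, 8) - no unilateral deviation beneficial
Mixed NE: P1 plays New with p = 0.2162, P2 plays New with q = 0.2162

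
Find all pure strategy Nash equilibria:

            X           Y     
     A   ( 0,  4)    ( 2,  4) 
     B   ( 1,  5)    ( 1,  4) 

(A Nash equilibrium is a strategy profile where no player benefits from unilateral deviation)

Nash equilibrium: (A, Y), (B, X)

Work:
Best responses:
  P1 vs X: payoffs [0, 1] → best response B (payoff 1)
  P1 vs Y: payoffs [2, 1] → best response A (payoff 2)
  P2 vs A: payoffs [4, 4] → best response X/Y (payoff 4)
  P2 vs B: payoffs [5, 4] → best response X (payoff 5)
Mutual best responses: (A,Y), (B,X) → Nash equilibria.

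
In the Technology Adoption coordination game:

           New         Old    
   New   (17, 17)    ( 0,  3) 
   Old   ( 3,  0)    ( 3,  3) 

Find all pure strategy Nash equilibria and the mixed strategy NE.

Pure NE: (New, New) and (Old, Old); Mixed NE: p = 0.1765, q = 0.1765

Work:
Check pure NE:
(New, New): (17, 17) - no unilateral deviation beneficial
(Old, Old): (3, 3) - no unilateral deviation beneficial
Mixed NE: P1 plays New with p = 0.1765, P2 plays New with q = 0.1765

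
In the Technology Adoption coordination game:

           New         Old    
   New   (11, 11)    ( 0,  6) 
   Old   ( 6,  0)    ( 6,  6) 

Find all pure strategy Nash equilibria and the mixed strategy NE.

Pure NE: (New, New) and (Old, Old); Mixed NE: p = 0.5455, q = 0.5455

Work:
Check pure NE:
(New, New): (11, 11) - no unilateral deviation beneficial
(Old, Old): (6, 6) - no unilateral deviation beneficial
Mixed NE: P1 plays New with p = 0.5455, P2 plays New with q = 0.5455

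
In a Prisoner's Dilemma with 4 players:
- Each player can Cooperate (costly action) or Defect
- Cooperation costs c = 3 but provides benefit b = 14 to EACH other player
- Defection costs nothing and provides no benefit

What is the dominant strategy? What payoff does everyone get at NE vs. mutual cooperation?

Dominant: Defect; NE payoff = 0; Coop payoff = 39

Work:
Defect dominates (saves cost c = 3, benefit to others is external)
NE: All defect → everyone gets 0
If all cooperate: each receives (3)×14 - 3 = 39
Social dilemma: 39 > 0 but NE gives 0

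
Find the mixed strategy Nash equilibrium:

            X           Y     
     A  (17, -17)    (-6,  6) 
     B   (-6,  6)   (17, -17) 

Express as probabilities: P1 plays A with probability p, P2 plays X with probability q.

p = 0.5, q = 0.5

Work:
Find probabilities that make opponent indifferent:
P2 chooses q to make P1 indifferent between A and B
P1 chooses p to make P2 indifferent between X and Y
Mixed NE: P1 plays (A: 0.5, B: 0.5), P2 plays (X: 0.5, Y: 0.5)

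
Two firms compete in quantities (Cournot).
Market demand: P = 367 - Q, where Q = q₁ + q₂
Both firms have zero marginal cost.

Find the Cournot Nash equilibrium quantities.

q₁* = q₂* = 122.33; P* = 122.33

Work:
Profit: π_i = P·q_i = (a - q_i - q_j)·q_i
FOC: ∂π_i/∂q_i = a - 2q_i - q_j = 0
Reaction function: q_i = (367 - q_j)/2
Symmetry: q* = 367/3 = 122.33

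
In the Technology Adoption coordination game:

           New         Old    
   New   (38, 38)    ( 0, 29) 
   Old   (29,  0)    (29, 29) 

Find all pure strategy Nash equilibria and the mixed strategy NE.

Pure NE: (New, New) and (Old, Old); Mixed NE: p = 0.7632, q = 0.7632

Work:
Check pure NE:
(New, New): (38, 38) - no unilateral deviation beneficial
(Old, Old): (29, 29) - no unilateral deviation beneficial
Mixed NE: P1 plays New with p = 0.7632, P2 plays New with q = 0.7632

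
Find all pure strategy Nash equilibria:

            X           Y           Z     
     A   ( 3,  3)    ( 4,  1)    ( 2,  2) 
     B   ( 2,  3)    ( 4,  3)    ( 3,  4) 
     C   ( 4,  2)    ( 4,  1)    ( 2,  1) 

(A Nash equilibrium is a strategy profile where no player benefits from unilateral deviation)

Nash equilibrium: (B, Z), (C, X)

Work:
Best responses:
  P1 vs X: payoffs [3, 2, 4] → best response C (payoff 4)
  P1 vs Y: payoffs [4, 4, 4] → best response A/B/C (payoff 4)
  P1 vs Z: payoffs [2, 3, 2] → best response B (payoff 3)
  P2 vs A: payoffs [3, 1, 2] → best response X (payoff 3)
  P2 vs B: payoffs [3, 3, 4] → best response Z (payoff 4)
  P2 vs C: payoffs [2, 1, 1] → best response X (payoff 2)
Mutual best responses: (B,Z), (C,X) → Nash equilibria.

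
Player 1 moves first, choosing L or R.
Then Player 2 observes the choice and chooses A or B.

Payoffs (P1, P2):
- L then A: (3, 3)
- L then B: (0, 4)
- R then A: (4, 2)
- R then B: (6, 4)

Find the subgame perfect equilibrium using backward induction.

P1 plays R, P2 plays B after L and B after R; Payoff (6, 4)

Work:
Backward induction:
After L: P2 chooses B → P1 gets 0
After R: P2 chooses B → P1 gets 6
P1 chooses R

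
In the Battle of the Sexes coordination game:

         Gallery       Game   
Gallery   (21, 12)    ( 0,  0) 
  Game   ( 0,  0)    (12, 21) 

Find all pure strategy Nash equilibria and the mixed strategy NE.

Pure NE: (Gallery, Gallery) and (Game, Game); Mixed NE: p = 0.6364, q = 0.3636

Work:
Check pure NE:
(Gallery, Gallery): (21, 12) - no unilateral deviation beneficial
(Game, Game): (12, 21) - no unilateral deviation beneficial
Mixed NE: P1 plays Gallery with p = 0.6364, P2 plays Gallery with q = 0.3636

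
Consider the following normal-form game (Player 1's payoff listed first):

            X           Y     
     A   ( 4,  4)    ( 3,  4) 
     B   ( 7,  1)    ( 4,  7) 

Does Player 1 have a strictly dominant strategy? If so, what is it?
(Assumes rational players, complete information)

Yes, Player 1's strictly dominant strategy is B

Work:
A strategy strictly dominates another if it gives a strictly higher payoff against every opponent action. Compare each pair of P1's strategies column-by-column:
  A vs B: [4 vs 7, 3 vs 4] → A does not strictly dominate B (column X: 4 ≤ 7)
  B vs A: [7 vs 4, 4 vs 3] → B strictly dominates A
B strictly dominates every other strategy → strictly dominant.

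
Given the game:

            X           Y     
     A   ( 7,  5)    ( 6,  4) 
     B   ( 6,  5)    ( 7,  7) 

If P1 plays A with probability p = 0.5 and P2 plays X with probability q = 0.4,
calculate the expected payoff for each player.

E[P1] = 6.5, E[P2] = 5.3

Work:
E[P1] = p·q·π₁(A,X) + p·(1-q)·π₁(A,Y) + (1-p)·q·π₁(B,X) + (1-p)·(1-q)·π₁(B,Y)
= 0.5·0.4·7 + 0.5·0.6·6 + 0.5·0.4·6 + 0.5·0.6·7
= 6.5

E[P2] = 5.3 (similar calculation)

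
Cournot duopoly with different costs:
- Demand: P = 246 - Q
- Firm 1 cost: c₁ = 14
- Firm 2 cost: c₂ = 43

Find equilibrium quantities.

q₁* = 87.0, q₂* = 58.0

Work:
Reaction: q₁ = (246 - 14 - q₂)/2
Reaction: q₂ = (246 - 43 - q₁)/2
Solve simultaneously:
q₁* = (246 - 2×14 + 43)/3 = 87.0
q₂* = (246 - 2×43 + 14)/3 = 58.0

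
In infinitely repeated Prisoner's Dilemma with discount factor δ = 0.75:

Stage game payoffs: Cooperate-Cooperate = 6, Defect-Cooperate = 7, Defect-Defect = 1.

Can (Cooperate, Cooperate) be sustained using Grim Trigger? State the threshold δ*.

δ* = 0.1667; since δ = 0.75 ≥ 0.1667, cooperation can be sustained

Work:
For Grim Trigger:
Cooperate forever: 6/(1-δ)
Defect then punished: 7 + 1·δ/(1-δ)
Need: 6/(1-δ) ≥ 7 + 1·δ/(1-δ)
Solving: δ ≥ (T-R)/(T-P) = (7-6)/(7-1) = 0.1667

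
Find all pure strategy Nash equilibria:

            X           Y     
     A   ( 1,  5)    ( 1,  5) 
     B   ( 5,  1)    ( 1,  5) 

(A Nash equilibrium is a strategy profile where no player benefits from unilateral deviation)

Nash equilibrium: (A, Y), (B, Y)

Work:
Best responses:
  P1 vs X: payoffs [1, 5] → best response B (payoff 5)
  P1 vs Y: payoffs [1, 1] → best response A/B (payoff 1)
  P2 vs A: payoffs [5, 5] → best response X/Y (payoff 5)
  P2 vs B: payoffs [1, 5] → best response Y (payoff 5)
Mutual best responses: (A,Y), (B,Y) → Nash equilibria.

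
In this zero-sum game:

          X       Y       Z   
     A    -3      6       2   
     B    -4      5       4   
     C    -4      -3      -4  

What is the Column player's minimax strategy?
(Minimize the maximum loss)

Column should play X, value = -3

Work:
Column player minimizes Row's maximum payoff:
Column X: max payoff to Row = -3
Column Y: max payoff to Row = 6
Column Z: max payoff to Row = 4
Minimum is -3, achieved by column X.
Minimax strategy: X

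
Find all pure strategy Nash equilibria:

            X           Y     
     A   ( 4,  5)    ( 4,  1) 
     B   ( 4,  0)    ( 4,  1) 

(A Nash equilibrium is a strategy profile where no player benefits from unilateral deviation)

Nash equilibrium: (A, X), (B, Y)

Work:
Best responses:
  P1 vs X: payoffs [4, 4] → best response A/B (payoff 4)
  P1 vs Y: payoffs [4, 4] → best response A/B (payoff 4)
  P2 vs A: payoffs [5, 1] → best response X (payoff 5)
  P2 vs B: payoffs [0, 1] → best response Y (payoff 1)
Mutual best responses: (A,X), (B,Y) → Nash equilibria.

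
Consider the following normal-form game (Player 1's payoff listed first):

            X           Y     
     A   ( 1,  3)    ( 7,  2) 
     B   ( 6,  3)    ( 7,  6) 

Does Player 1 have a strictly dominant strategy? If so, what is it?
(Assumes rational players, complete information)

No strictly dominant strategy exists for Player 1

Work:
A strategy strictly dominates another if it gives a strictly higher payoff against every opponent action. Compare each pair of P1's strategies column-by-column:
  A vs B: [1 vs 6, 7 vs 7] → A does not strictly dominate B (column X: 1 ≤ 6)
  B vs A: [6 vs 1, 7 vs 7] → B does not strictly dominate A (column Y: 7 ≤ 7)
No single strategy strictly dominates all others → no strictly dominant strategy.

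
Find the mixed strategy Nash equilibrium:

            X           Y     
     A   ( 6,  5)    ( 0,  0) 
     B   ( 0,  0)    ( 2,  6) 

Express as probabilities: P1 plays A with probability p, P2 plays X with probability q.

p = 0.5455, q = 0.25

Work:
Find probabilities that make opponent indifferent:
P2 chooses q to make P1 indifferent between A and B
P1 chooses p to make P2 indifferent between X and Y
Mixed NE: P1 plays (A: 0.5455, B: 0.4545), P2 plays (X: 0.25, Y: 0.75)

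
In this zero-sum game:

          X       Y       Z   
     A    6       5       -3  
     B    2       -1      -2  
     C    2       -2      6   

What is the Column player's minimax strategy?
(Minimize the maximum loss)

Column should play Y, value = 5

Work:
Column player minimizes Row's maximum payoff:
Column X: max payoff to Row = 6
Column Y: max payoff to Row = 5
Column Z: max payoff to Row = 6
Minimum is 5, achieved by column Y.
Minimax strategy: Y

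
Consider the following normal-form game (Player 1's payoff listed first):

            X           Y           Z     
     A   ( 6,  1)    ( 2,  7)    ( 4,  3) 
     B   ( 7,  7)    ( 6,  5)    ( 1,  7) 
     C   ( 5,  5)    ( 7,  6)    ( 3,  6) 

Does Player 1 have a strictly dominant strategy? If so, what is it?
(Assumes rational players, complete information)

No strictly dominant strategy exists for Player 1

Work:
A strategy strictly dominates another if it gives a strictly higher payoff against every opponent action. Compare each pair of P1's strategies column-by-column:
  A vs B: [6 vs 7, 2 vs 6, 4 vs 1] → A does not strictly dominate B (column X: 6 ≤ 7)
  A vs C: [6 vs 5, 2 vs 7, 4 vs 3] → A does not strictly dominate C (column Y: 2 ≤ 7)
  B vs A: [7 vs 6, 6 vs 2, 1 vs 4] → B does not strictly dominate A (column Z: 1 ≤ 4)
  B vs C: [7 vs 5, 6 vs 7, 1 vs 3] → B does not strictly dominate C (column Y: 6 ≤ 7)
  C vs A: [5 vs 6, 7 vs 2, 3 vs 4] → C does not strictly dominate A (column X: 5 ≤ 6)
  C vs B: [5 vs 7, 7 vs 6, 3 vs 1] → C does not strictly dominate B (column X: 5 ≤ 7)
No single strategy strictly dominates all others → no strictly dominant strategy.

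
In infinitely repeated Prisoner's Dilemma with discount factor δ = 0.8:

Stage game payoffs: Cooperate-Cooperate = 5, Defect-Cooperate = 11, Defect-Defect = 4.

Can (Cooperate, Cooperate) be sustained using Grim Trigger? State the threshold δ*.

δ* = 0.8571; since δ = 0.8 < 0.8571, cooperation cannot be sustained

Work:
For Grim Trigger:
Cooperate forever: 5/(1-δ)
Defect then punished: 11 + 4·δ/(1-δ)
Need: 5/(1-δ) ≥ 11 + 4·δ/(1-δ)
Solving: δ ≥ (T-R)/(T-P) = (11-5)/(11-4) = 0.8571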